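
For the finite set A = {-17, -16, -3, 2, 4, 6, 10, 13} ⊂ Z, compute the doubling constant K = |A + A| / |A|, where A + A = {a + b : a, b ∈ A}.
K = |A + A| / |A| = 32/8 = 4

Enumerate A + A = {a + b : a, b ∈ A}. With |A| = 8, there are |A|^2 = 64 ordered sum pairs; collecting distinct values, A + A = {-34, -33, -32, -20, -19, -15, -14, -13, -12, -11, -10, -7, -6, -4, -3, -1, 1, 3, 4, 6, 7, 8, 10, 12, 14, 15, 16, 17, 19, 20, 23, 26}, so |A + A| = 32. Thus K = 32/8 = 4. For comparison, the minimum possible |A + A| over all 8-element sets is 2·8 − 1 = 15 (so min K = 15/8), attained only by arithmetic progressions.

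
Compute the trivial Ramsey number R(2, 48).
R(2, 48) = 48

R(2, k) = k for all k ≥ 2: in a 2-colouring of K_k, either some edge is red (a red K_2) or all edges are blue (a blue K_k). And K_{47} coloured all-blue has no blue K_48, so R(2, 48) > 47. Hence R(2, 48) = 48.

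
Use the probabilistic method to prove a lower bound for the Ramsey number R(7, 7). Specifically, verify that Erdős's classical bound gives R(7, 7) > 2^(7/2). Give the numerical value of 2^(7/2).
2^(7/2) = 11.3137; so R(7, 7) > 11.3137

Colour each edge of K_n uniformly at random with red/blue. The expected number of monochromatic K_7 is C(n, 7) · 2 · 2^(−C(7,2)). If C(n, 7) · 2^(1 − C(7,2)) < 1, then with positive probability no monochromatic K_7 exists, so R(7, 7) > n. The standard estimate C(n, 7) ≤ n^7/7! shows this inequality holds whenever n ≤ 2^(7/2) (since 7! · 2^(C(7,2) − 1) > 2^(7^2/2) ≥ n^7). Hence R(7, 7) > 2^(7/2) = 11.3137.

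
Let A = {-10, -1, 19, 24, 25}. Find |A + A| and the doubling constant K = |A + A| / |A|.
K = |A + A| / |A| = 15/5 = 3

Enumerate A + A = {a + b : a, b ∈ A}. With |A| = 5, there are |A|^2 = 25 ordered sum pairs; collecting distinct values, A + A = {-20, -11, -2, 9, 14, 15, 18, 23, 24, 38, 43, 44, 48, 49, 50}, so |A + A| = 15. Thus K = 15/5 = 3. For comparison, the minimum possible |A + A| over all 5-element sets is 2·5 − 1 = 9 (so min K = 9/5), attained only by arithmetic progressions.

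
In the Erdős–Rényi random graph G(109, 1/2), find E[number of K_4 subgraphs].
E[# K_4] = C(109, 4) · (1/2)^C(4, 2) = 5563251 / 2^6 = 86925.796875

For each 4-subset S of vertices (there are C(109, 4) = 5563251 such S), let X_S = 1 if S induces a K_4 (all C(4, 2) = 6 edges present). Then P(X_S = 1) = (1/2)^6 = 1/64. By linearity of expectation, E[# K_4] = C(109, 4) · (1/2)^6 = 5563251 / 64 = 86925.796875.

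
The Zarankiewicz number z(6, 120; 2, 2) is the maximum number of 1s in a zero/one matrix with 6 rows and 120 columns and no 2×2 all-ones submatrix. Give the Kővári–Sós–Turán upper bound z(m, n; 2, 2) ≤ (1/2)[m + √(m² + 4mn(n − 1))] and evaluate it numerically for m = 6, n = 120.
z(6, 120; 2, 2) ≤ (1/2)[6 + √(6² + 4·6·120·119)] = (1/2)[6 + √342756] = 295.7268

Kővári–Sós–Turán: let r_1, ..., r_6 be the row sums and z = Σ r_i the total number of 1s. Each pair of columns can share at most one row with both entries 1 (else a 2×2 all-ones block appears), so Σ_i C(r_i, 2) ≤ C(120, 2) = 7140. By convexity Σ_i C(r_i, 2) ≥ 6·C(z/6, 2) = z(z − 6)/(2·6), giving z² − 6z − 6·120·119 ≤ 0 and hence z ≤ (1/2)[6 + √(36 + 4·85680)] = (1/2)[6 + √342756] ≈ (1/2)(6 + 585.4537) = 295.7268.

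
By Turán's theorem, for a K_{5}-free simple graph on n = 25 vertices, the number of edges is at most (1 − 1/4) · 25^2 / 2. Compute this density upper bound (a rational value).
Turán density bound = (3/4) · 25^2/2 = 1875/8 ≈ 234.375

Turán's theorem: ex(n, K_{r+1}) is achieved by the complete r-partite Turán graph T(n, r) with parts as balanced as possible, and is at most (1 − 1/r) · n^2/2. For r = 4, n = 25: the density bound is (3/4) · 625/2 = 1875/8 ≈ 234.375. The integer-valued extremum is e(T(25, 4)) = 234, which is strictly less than the density bound 1875/8 since 4 ∤ 25 (the parts of T(25, 4) cannot all be equal).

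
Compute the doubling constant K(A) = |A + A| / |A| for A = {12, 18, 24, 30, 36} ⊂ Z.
K = |A + A| / |A| = 9/5

Enumerate A + A = {a + b : a, b ∈ A}. With |A| = 5, there are |A|^2 = 25 ordered sum pairs; collecting distinct values, A + A = {24, 30, 36, 42, 48, 54, 60, 66, 72}, so |A + A| = 9. Thus K = 9/5. Here |A + A| = 2|A| − 1 = 9, the minimum possible — so K = 9/5 is minimal, which holds iff A is an arithmetic progression.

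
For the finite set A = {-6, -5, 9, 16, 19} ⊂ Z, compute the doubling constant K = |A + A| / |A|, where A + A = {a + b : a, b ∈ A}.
K = |A + A| / |A| = 15/5 = 3

Enumerate A + A = {a + b : a, b ∈ A}. With |A| = 5, there are |A|^2 = 25 ordered sum pairs; collecting distinct values, A + A = {-12, -11, -10, 3, 4, 10, 11, 13, 14, 18, 25, 28, 32, 35, 38}, so |A + A| = 15. Thus K = 15/5 = 3. For comparison, the minimum possible |A + A| over all 5-element sets is 2·5 − 1 = 9 (so min K = 9/5), attained only by arithmetic progressions.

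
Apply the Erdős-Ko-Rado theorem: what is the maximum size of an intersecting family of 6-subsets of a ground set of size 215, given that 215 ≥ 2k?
max |F| = C(214, 5) = 3568204542

The Erdős-Ko-Rado theorem states: for n ≥ 2k, an intersecting family of k-subsets of an n-element set has size at most C(n − 1, k − 1), with equality for 'star' families {A ⊆ [n] : |A| = k, i ∈ A} (fix an element i). For n = 215, k = 6: C(214, 5) = 3568204542.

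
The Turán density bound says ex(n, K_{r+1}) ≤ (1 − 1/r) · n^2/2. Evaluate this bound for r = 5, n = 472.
Turán density bound = (4/5) · 472^2/2 = 445568/5 ≈ 89113.6

Turán's theorem: ex(n, K_{r+1}) is achieved by the complete r-partite Turán graph T(n, r) with parts as balanced as possible, and is at most (1 − 1/r) · n^2/2. For r = 5, n = 472: the density bound is (4/5) · 222784/2 = 445568/5 ≈ 89113.6. The integer-valued extremum is e(T(472, 5)) = 89113, which is strictly less than the density bound 445568/5 since 5 ∤ 472 (the parts of T(472, 5) cannot all be equal).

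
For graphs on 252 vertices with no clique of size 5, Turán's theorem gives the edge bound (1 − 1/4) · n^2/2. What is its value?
Turán density bound = (3/4) · 252^2/2 = 23814

Turán's theorem: ex(n, K_{r+1}) is achieved by the complete r-partite Turán graph T(n, r) with parts as balanced as possible, and is at most (1 − 1/r) · n^2/2. For r = 4, n = 252: the density bound is (3/4) · 63504/2 = 23814. Since 4 ∣ 252, the Turán graph T(252, 4) has parts of equal size 63, and its edge count e(T(252, 4)) = 23814 attains the density bound exactly.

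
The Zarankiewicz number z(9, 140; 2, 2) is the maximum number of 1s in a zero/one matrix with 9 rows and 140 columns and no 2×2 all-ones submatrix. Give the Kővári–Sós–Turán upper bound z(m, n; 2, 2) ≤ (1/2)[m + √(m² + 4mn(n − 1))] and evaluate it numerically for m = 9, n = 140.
z(9, 140; 2, 2) ≤ (1/2)[9 + √(9² + 4·9·140·139)] = (1/2)[9 + √700641] = 423.0215

Kővári–Sós–Turán: let r_1, ..., r_9 be the row sums and z = Σ r_i the total number of 1s. Each pair of columns can share at most one row with both entries 1 (else a 2×2 all-ones block appears), so Σ_i C(r_i, 2) ≤ C(140, 2) = 9730. By convexity Σ_i C(r_i, 2) ≥ 9·C(z/9, 2) = z(z − 9)/(2·9), giving z² − 9z − 9·140·139 ≤ 0 and hence z ≤ (1/2)[9 + √(81 + 4·175140)] = (1/2)[9 + √700641] ≈ (1/2)(9 + 837.043) = 423.0215.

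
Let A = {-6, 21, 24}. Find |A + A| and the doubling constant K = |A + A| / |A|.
K = |A + A| / |A| = 6/3 = 2

Enumerate A + A = {a + b : a, b ∈ A}. With |A| = 3, there are |A|^2 = 9 ordered sum pairs; collecting distinct values, A + A = {-12, 15, 18, 42, 45, 48}, so |A + A| = 6. Thus K = 6/3 = 2. For comparison, the minimum possible |A + A| over all 3-element sets is 2·3 − 1 = 5 (so min K = 5/3), attained only by arithmetic progressions.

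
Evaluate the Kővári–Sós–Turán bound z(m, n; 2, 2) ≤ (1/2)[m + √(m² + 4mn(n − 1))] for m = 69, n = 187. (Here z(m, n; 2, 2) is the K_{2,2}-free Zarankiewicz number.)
z(69, 187; 2, 2) ≤ (1/2)[69 + √(69² + 4·69·187·186)] = (1/2)[69 + √9604593] = 1584.0639

Kővári–Sós–Turán: let r_1, ..., r_69 be the row sums and z = Σ r_i the total number of 1s. Each pair of columns can share at most one row with both entries 1 (else a 2×2 all-ones block appears), so Σ_i C(r_i, 2) ≤ C(187, 2) = 17391. By convexity Σ_i C(r_i, 2) ≥ 69·C(z/69, 2) = z(z − 69)/(2·69), giving z² − 69z − 69·187·186 ≤ 0 and hence z ≤ (1/2)[69 + √(4761 + 4·2399958)] = (1/2)[69 + √9604593] ≈ (1/2)(69 + 3099.1278) = 1584.0639.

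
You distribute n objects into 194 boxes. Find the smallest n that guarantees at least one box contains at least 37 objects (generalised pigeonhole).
n = (37 − 1)·194 + 1 = 6985

By the generalised pigeonhole principle, to guarantee some box contains ≥ r objects we need more than (r − 1) · k objects total. Threshold: n = (r − 1) · k + 1. With r = 37 and k = 194: n = 36 · 194 + 1 = 6984 + 1 = 6985. For n = 6984 = 36 · 194, we can put exactly 36 objects in every box, avoiding 37 in any single one — so 6985 is tight.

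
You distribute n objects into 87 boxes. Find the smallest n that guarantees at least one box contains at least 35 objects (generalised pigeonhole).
n = (35 − 1)·87 + 1 = 2959

By the generalised pigeonhole principle, to guarantee some box contains ≥ r objects we need more than (r − 1) · k objects total. Threshold: n = (r − 1) · k + 1. With r = 35 and k = 87: n = 34 · 87 + 1 = 2958 + 1 = 2959. For n = 2958 = 34 · 87, we can put exactly 34 objects in every box, avoiding 35 in any single one — so 2959 is tight.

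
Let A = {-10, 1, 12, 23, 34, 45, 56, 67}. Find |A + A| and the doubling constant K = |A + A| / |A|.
K = |A + A| / |A| = 15/8

Enumerate A + A = {a + b : a, b ∈ A}. With |A| = 8, there are |A|^2 = 64 ordered sum pairs; collecting distinct values, A + A = {-20, -9, 2, 13, 24, 35, 46, 57, 68, 79, 90, 101, 112, 123, 134}, so |A + A| = 15. Thus K = 15/8. Here |A + A| = 2|A| − 1 = 15, the minimum possible — so K = 15/8 is minimal, which holds iff A is an arithmetic progression.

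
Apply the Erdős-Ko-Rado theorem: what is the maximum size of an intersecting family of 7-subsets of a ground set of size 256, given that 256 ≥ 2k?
max |F| = C(255, 6) = 359895314625

Erdős-Ko-Rado (1961): when n ≥ 2k, max |F| = C(n−1, k−1). The bound is attained by the star {A : i ∈ A} for any fixed i ∈ [n]. Here C(256−1, 7−1) = C(255, 6) = 359895314625.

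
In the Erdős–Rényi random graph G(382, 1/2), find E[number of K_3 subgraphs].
E[# K_3] = C(382, 3) · (1/2)^C(3, 2) = 9217660 / 2^3 = 2304415/2 = 1152207.5

For each 3-subset S of vertices (there are C(382, 3) = 9217660 such S), let X_S = 1 if S induces a K_3 (all C(3, 2) = 3 edges present). Then P(X_S = 1) = (1/2)^3 = 1/8. By linearity of expectation, E[# K_3] = C(382, 3) · (1/2)^3 = 9217660 / 8 = 2304415/2 = 1152207.5.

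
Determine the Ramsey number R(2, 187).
R(2, 187) = 187

R(2, k) = k for all k ≥ 2: in a 2-colouring of K_k, either some edge is red (a red K_2) or all edges are blue (a blue K_k). And K_{186} coloured all-blue has no blue K_187, so R(2, 187) > 186. Hence R(2, 187) = 187.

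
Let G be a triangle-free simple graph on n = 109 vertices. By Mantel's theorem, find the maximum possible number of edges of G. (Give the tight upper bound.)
ex(109, K_3) = ⌊109^2/4⌋ = 2970

Mantel (1907): a triangle-free graph on n vertices has at most ⌊n^2/4⌋ edges, with equality for the complete bipartite graph K_{⌊n/2⌋, ⌈n/2⌉}. For n = 109: ⌊109^2/4⌋ = ⌊11881/4⌋ = 2970. The extremal graph is K_{54, 55}, which has 54·55 = 2970 edges.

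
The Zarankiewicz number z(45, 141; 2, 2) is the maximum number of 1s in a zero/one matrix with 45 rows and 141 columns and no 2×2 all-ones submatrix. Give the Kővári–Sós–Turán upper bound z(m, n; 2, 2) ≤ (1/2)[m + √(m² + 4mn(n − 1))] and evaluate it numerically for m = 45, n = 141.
z(45, 141; 2, 2) ≤ (1/2)[45 + √(45² + 4·45·141·140)] = (1/2)[45 + √3555225] = 965.2652

Kővári–Sós–Turán: let r_1, ..., r_45 be the row sums and z = Σ r_i the total number of 1s. Each pair of columns can share at most one row with both entries 1 (else a 2×2 all-ones block appears), so Σ_i C(r_i, 2) ≤ C(141, 2) = 9870. By convexity Σ_i C(r_i, 2) ≥ 45·C(z/45, 2) = z(z − 45)/(2·45), giving z² − 45z − 45·141·140 ≤ 0 and hence z ≤ (1/2)[45 + √(2025 + 4·888300)] = (1/2)[45 + √3555225] ≈ (1/2)(45 + 1885.5304) = 965.2652.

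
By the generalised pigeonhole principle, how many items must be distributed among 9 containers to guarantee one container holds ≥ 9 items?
n = (9 − 1)·9 + 1 = 73

By the generalised pigeonhole principle, to guarantee some box contains ≥ r objects we need more than (r − 1) · k objects total. Threshold: n = (r − 1) · k + 1. With r = 9 and k = 9: n = 8 · 9 + 1 = 72 + 1 = 73. For n = 72 = 8 · 9, we can put exactly 8 objects in every box, avoiding 9 in any single one — so 73 is tight.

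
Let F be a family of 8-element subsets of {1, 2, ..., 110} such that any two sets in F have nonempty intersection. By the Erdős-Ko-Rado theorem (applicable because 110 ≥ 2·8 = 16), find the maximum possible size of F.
max |F| = C(109, 7) = 29796772356

The Erdős-Ko-Rado theorem states: for n ≥ 2k, an intersecting family of k-subsets of an n-element set has size at most C(n − 1, k − 1), with equality for 'star' families {A ⊆ [n] : |A| = k, i ∈ A} (fix an element i). For n = 110, k = 8: C(109, 7) = 29796772356.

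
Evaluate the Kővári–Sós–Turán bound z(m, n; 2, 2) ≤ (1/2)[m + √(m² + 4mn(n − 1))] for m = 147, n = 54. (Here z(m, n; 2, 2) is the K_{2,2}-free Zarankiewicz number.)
z(147, 54; 2, 2) ≤ (1/2)[147 + √(147² + 4·147·54·53)] = (1/2)[147 + √1704465] = 726.2758

Kővári–Sós–Turán: let r_1, ..., r_147 be the row sums and z = Σ r_i the total number of 1s. Each pair of columns can share at most one row with both entries 1 (else a 2×2 all-ones block appears), so Σ_i C(r_i, 2) ≤ C(54, 2) = 1431. By convexity Σ_i C(r_i, 2) ≥ 147·C(z/147, 2) = z(z − 147)/(2·147), giving z² − 147z − 147·54·53 ≤ 0 and hence z ≤ (1/2)[147 + √(21609 + 4·420714)] = (1/2)[147 + √1704465] ≈ (1/2)(147 + 1305.5516) = 726.2758.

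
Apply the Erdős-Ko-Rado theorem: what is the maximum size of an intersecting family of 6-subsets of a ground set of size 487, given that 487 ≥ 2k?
max |F| = C(486, 5) = 221327965782

Erdős-Ko-Rado (1961): when n ≥ 2k, max |F| = C(n−1, k−1). The bound is attained by the star {A : i ∈ A} for any fixed i ∈ [n]. Here C(487−1, 6−1) = C(486, 5) = 221327965782.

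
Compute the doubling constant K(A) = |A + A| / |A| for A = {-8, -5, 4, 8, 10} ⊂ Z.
K = |A + A| / |A| = 15/5 = 3

Enumerate A + A = {a + b : a, b ∈ A}. With |A| = 5, there are |A|^2 = 25 ordered sum pairs; collecting distinct values, A + A = {-16, -13, -10, -4, -1, 0, 2, 3, 5, 8, 12, 14, 16, 18, 20}, so |A + A| = 15. Thus K = 15/5 = 3. For comparison, the minimum possible |A + A| over all 5-element sets is 2·5 − 1 = 9 (so min K = 9/5), attained only by arithmetic progressions.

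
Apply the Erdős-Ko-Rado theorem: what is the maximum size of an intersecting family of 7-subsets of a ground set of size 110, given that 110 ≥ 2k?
max |F| = C(109, 6) = 2025023364

The Erdős-Ko-Rado theorem states: for n ≥ 2k, an intersecting family of k-subsets of an n-element set has size at most C(n − 1, k − 1), with equality for 'star' families {A ⊆ [n] : |A| = k, i ∈ A} (fix an element i). For n = 110, k = 7: C(109, 6) = 2025023364.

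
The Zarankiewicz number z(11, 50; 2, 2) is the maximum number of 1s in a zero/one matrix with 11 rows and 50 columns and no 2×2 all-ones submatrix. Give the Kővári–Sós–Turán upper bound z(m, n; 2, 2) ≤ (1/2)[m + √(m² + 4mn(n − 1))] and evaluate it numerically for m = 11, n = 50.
z(11, 50; 2, 2) ≤ (1/2)[11 + √(11² + 4·11·50·49)] = (1/2)[11 + √107921] = 169.7567

Kővári–Sós–Turán: let r_1, ..., r_11 be the row sums and z = Σ r_i the total number of 1s. Each pair of columns can share at most one row with both entries 1 (else a 2×2 all-ones block appears), so Σ_i C(r_i, 2) ≤ C(50, 2) = 1225. By convexity Σ_i C(r_i, 2) ≥ 11·C(z/11, 2) = z(z − 11)/(2·11), giving z² − 11z − 11·50·49 ≤ 0 and hence z ≤ (1/2)[11 + √(121 + 4·26950)] = (1/2)[11 + √107921] ≈ (1/2)(11 + 328.5133) = 169.7567.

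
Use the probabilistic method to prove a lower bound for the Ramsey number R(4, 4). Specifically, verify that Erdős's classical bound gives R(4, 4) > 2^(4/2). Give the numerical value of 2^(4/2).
2^(4/2) = 4; so R(4, 4) > 4

Colour each edge of K_n uniformly at random with red/blue. The expected number of monochromatic K_4 is C(n, 4) · 2 · 2^(−C(4,2)). If C(n, 4) · 2^(1 − C(4,2)) < 1, then with positive probability no monochromatic K_4 exists, so R(4, 4) > n. The standard estimate C(n, 4) ≤ n^4/4! shows this inequality holds whenever n ≤ 2^(4/2) (since 4! · 2^(C(4,2) − 1) > 2^(4^2/2) ≥ n^4). Hence R(4, 4) > 2^(4/2) = 4.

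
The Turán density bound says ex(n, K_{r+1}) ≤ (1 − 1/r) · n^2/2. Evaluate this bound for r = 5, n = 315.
Turán density bound = (4/5) · 315^2/2 = 39690

Turán's theorem: ex(n, K_{r+1}) is achieved by the complete r-partite Turán graph T(n, r) with parts as balanced as possible, and is at most (1 − 1/r) · n^2/2. For r = 5, n = 315: the density bound is (4/5) · 99225/2 = 39690. Since 5 ∣ 315, the Turán graph T(315, 5) has parts of equal size 63, and its edge count e(T(315, 5)) = 39690 attains the density bound exactly.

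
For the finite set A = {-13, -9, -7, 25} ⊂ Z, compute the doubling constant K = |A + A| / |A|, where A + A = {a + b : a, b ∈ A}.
K = |A + A| / |A| = 10/4 = 5/2

Enumerate A + A = {a + b : a, b ∈ A}. With |A| = 4, there are |A|^2 = 16 ordered sum pairs; collecting distinct values, A + A = {-26, -22, -20, -18, -16, -14, 12, 16, 18, 50}, so |A + A| = 10. Thus K = 10/4 = 5/2. For comparison, the minimum possible |A + A| over all 4-element sets is 2·4 − 1 = 7 (so min K = 7/4), attained only by arithmetic progressions.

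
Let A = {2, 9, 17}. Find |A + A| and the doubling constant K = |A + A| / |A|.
K = |A + A| / |A| = 6/3 = 2

Enumerate A + A = {a + b : a, b ∈ A}. With |A| = 3, there are |A|^2 = 9 ordered sum pairs; collecting distinct values, A + A = {4, 11, 18, 19, 26, 34}, so |A + A| = 6. Thus K = 6/3 = 2. For comparison, the minimum possible |A + A| over all 3-element sets is 2·3 − 1 = 5 (so min K = 5/3), attained only by arithmetic progressions.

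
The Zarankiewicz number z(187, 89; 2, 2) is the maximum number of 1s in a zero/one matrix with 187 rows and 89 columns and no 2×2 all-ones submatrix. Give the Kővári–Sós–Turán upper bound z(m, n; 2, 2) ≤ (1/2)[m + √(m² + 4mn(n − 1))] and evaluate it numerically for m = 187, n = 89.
z(187, 89; 2, 2) ≤ (1/2)[187 + √(187² + 4·187·89·88)] = (1/2)[187 + √5893305] = 1307.3065

Kővári–Sós–Turán: let r_1, ..., r_187 be the row sums and z = Σ r_i the total number of 1s. Each pair of columns can share at most one row with both entries 1 (else a 2×2 all-ones block appears), so Σ_i C(r_i, 2) ≤ C(89, 2) = 3916. By convexity Σ_i C(r_i, 2) ≥ 187·C(z/187, 2) = z(z − 187)/(2·187), giving z² − 187z − 187·89·88 ≤ 0 and hence z ≤ (1/2)[187 + √(34969 + 4·1464584)] = (1/2)[187 + √5893305] ≈ (1/2)(187 + 2427.613) = 1307.3065.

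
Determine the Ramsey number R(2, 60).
R(2, 60) = 60

R(2, k) = k for all k ≥ 2: in a 2-colouring of K_k, either some edge is red (a red K_2) or all edges are blue (a blue K_k). And K_{59} coloured all-blue has no blue K_60, so R(2, 60) > 59. Hence R(2, 60) = 60.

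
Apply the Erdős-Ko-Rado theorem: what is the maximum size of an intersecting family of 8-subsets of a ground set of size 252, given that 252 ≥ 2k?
max |F| = C(251, 7) = 11445436661750

The Erdős-Ko-Rado theorem states: for n ≥ 2k, an intersecting family of k-subsets of an n-element set has size at most C(n − 1, k − 1), with equality for 'star' families {A ⊆ [n] : |A| = k, i ∈ A} (fix an element i). For n = 252, k = 8: C(251, 7) = 11445436661750.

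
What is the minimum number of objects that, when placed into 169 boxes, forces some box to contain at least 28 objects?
n = (28 − 1)·169 + 1 = 4564

By the generalised pigeonhole principle, to guarantee some box contains ≥ r objects we need more than (r − 1) · k objects total. Threshold: n = (r − 1) · k + 1. With r = 28 and k = 169: n = 27 · 169 + 1 = 4563 + 1 = 4564. For n = 4563 = 27 · 169, we can put exactly 27 objects in every box, avoiding 28 in any single one — so 4564 is tight.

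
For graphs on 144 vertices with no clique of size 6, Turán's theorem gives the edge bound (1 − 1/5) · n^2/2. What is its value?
Turán density bound = (4/5) · 144^2/2 = 41472/5 ≈ 8294.4

Turán's theorem: ex(n, K_{r+1}) is achieved by the complete r-partite Turán graph T(n, r) with parts as balanced as possible, and is at most (1 − 1/r) · n^2/2. For r = 5, n = 144: the density bound is (4/5) · 20736/2 = 41472/5 ≈ 8294.4. The integer-valued extremum is e(T(144, 5)) = 8294, which is strictly less than the density bound 41472/5 since 5 ∤ 144 (the parts of T(144, 5) cannot all be equal).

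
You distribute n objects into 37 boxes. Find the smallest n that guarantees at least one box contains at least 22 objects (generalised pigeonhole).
n = (22 − 1)·37 + 1 = 778

By the generalised pigeonhole principle, to guarantee some box contains ≥ r objects we need more than (r − 1) · k objects total. Threshold: n = (r − 1) · k + 1. With r = 22 and k = 37: n = 21 · 37 + 1 = 777 + 1 = 778. For n = 777 = 21 · 37, we can put exactly 21 objects in every box, avoiding 22 in any single one — so 778 is tight.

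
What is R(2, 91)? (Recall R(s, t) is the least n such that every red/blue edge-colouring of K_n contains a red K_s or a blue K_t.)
R(2, 91) = 91

R(2, k) = k for all k ≥ 2: in a 2-colouring of K_k, either some edge is red (a red K_2) or all edges are blue (a blue K_k). And K_{90} coloured all-blue has no blue K_91, so R(2, 91) > 90. Hence R(2, 91) = 91.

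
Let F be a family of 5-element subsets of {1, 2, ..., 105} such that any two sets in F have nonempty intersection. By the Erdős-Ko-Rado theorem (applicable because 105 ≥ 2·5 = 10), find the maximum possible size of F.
max |F| = C(104, 4) = 4598126

Erdős-Ko-Rado (1961): when n ≥ 2k, max |F| = C(n−1, k−1). The bound is attained by the star {A : i ∈ A} for any fixed i ∈ [n]. Here C(105−1, 5−1) = C(104, 4) = 4598126.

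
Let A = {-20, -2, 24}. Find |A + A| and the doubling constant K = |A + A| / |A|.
K = |A + A| / |A| = 6/3 = 2

Enumerate A + A = {a + b : a, b ∈ A}. With |A| = 3, there are |A|^2 = 9 ordered sum pairs; collecting distinct values, A + A = {-40, -22, -4, 4, 22, 48}, so |A + A| = 6. Thus K = 6/3 = 2. For comparison, the minimum possible |A + A| over all 3-element sets is 2·3 − 1 = 5 (so min K = 5/3), attained only by arithmetic progressions.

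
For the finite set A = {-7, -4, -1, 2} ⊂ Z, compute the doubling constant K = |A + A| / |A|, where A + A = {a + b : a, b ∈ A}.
K = |A + A| / |A| = 7/4

Enumerate A + A = {a + b : a, b ∈ A}. With |A| = 4, there are |A|^2 = 16 ordered sum pairs; collecting distinct values, A + A = {-14, -11, -8, -5, -2, 1, 4}, so |A + A| = 7. Thus K = 7/4. Here |A + A| = 2|A| − 1 = 7, the minimum possible — so K = 7/4 is minimal, which holds iff A is an arithmetic progression.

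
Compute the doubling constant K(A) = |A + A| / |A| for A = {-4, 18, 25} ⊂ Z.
K = |A + A| / |A| = 6/3 = 2

Enumerate A + A = {a + b : a, b ∈ A}. With |A| = 3, there are |A|^2 = 9 ordered sum pairs; collecting distinct values, A + A = {-8, 14, 21, 36, 43, 50}, so |A + A| = 6. Thus K = 6/3 = 2. For comparison, the minimum possible |A + A| over all 3-element sets is 2·3 − 1 = 5 (so min K = 5/3), attained only by arithmetic progressions.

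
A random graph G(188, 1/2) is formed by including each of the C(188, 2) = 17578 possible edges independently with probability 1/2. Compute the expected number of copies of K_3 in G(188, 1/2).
E[# K_3] = C(188, 3) · (1/2)^C(3, 2) = 1089836 / 2^3 = 272459/2 = 136229.5

For each 3-subset S of vertices (there are C(188, 3) = 1089836 such S), let X_S = 1 if S induces a K_3 (all C(3, 2) = 3 edges present). Then P(X_S = 1) = (1/2)^3 = 1/8. By linearity of expectation, E[# K_3] = C(188, 3) · (1/2)^3 = 1089836 / 8 = 272459/2 = 136229.5.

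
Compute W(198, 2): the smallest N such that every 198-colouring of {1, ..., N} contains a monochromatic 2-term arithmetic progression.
W(198, 2) = 198 + 1 = 199

A 2-term AP is any pair of integers, so a monochromatic 2-AP exists iff some colour is used at least twice. With 198 colours, the colouring i ↦ i on {1, ..., 198} uses each colour once, avoiding any monochromatic pair, so W(198, 2) > 198. For {1, ..., 199}, pigeonhole forces two integers of the same colour, which form a monochromatic 2-AP. Hence W(198, 2) = 199.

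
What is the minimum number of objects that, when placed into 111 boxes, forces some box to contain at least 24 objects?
n = (24 − 1)·111 + 1 = 2554

By the generalised pigeonhole principle, to guarantee some box contains ≥ r objects we need more than (r − 1) · k objects total. Threshold: n = (r − 1) · k + 1. With r = 24 and k = 111: n = 23 · 111 + 1 = 2553 + 1 = 2554. For n = 2553 = 23 · 111, we can put exactly 23 objects in every box, avoiding 24 in any single one — so 2554 is tight.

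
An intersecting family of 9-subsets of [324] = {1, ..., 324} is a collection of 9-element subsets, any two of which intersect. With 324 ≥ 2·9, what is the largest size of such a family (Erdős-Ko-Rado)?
max |F| = C(323, 8) = 2692508166407224

Erdős-Ko-Rado (1961): when n ≥ 2k, max |F| = C(n−1, k−1). The bound is attained by the star {A : i ∈ A} for any fixed i ∈ [n]. Here C(324−1, 9−1) = C(323, 8) = 2692508166407224.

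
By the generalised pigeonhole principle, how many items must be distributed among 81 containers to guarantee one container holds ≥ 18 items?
n = (18 − 1)·81 + 1 = 1378

By the generalised pigeonhole principle, to guarantee some box contains ≥ r objects we need more than (r − 1) · k objects total. Threshold: n = (r − 1) · k + 1. With r = 18 and k = 81: n = 17 · 81 + 1 = 1377 + 1 = 1378. For n = 1377 = 17 · 81, we can put exactly 17 objects in every box, avoiding 18 in any single one — so 1378 is tight.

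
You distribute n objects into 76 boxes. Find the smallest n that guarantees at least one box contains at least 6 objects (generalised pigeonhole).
n = (6 − 1)·76 + 1 = 381

By the generalised pigeonhole principle, to guarantee some box contains ≥ r objects we need more than (r − 1) · k objects total. Threshold: n = (r − 1) · k + 1. With r = 6 and k = 76: n = 5 · 76 + 1 = 380 + 1 = 381. For n = 380 = 5 · 76, we can put exactly 5 objects in every box, avoiding 6 in any single one — so 381 is tight.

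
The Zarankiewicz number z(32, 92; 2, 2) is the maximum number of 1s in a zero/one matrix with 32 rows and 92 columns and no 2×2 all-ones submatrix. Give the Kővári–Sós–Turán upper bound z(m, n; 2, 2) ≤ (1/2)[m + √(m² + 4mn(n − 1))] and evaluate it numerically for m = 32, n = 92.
z(32, 92; 2, 2) ≤ (1/2)[32 + √(32² + 4·32·92·91)] = (1/2)[32 + √1072640] = 533.8417

Kővári–Sós–Turán: let r_1, ..., r_32 be the row sums and z = Σ r_i the total number of 1s. Each pair of columns can share at most one row with both entries 1 (else a 2×2 all-ones block appears), so Σ_i C(r_i, 2) ≤ C(92, 2) = 4186. By convexity Σ_i C(r_i, 2) ≥ 32·C(z/32, 2) = z(z − 32)/(2·32), giving z² − 32z − 32·92·91 ≤ 0 and hence z ≤ (1/2)[32 + √(1024 + 4·267904)] = (1/2)[32 + √1072640] ≈ (1/2)(32 + 1035.6833) = 533.8417.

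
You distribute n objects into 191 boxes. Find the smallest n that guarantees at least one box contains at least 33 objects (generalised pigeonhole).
n = (33 − 1)·191 + 1 = 6113

By the generalised pigeonhole principle, to guarantee some box contains ≥ r objects we need more than (r − 1) · k objects total. Threshold: n = (r − 1) · k + 1. With r = 33 and k = 191: n = 32 · 191 + 1 = 6112 + 1 = 6113. For n = 6112 = 32 · 191, we can put exactly 32 objects in every box, avoiding 33 in any single one — so 6113 is tight.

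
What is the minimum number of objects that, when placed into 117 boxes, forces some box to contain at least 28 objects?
n = (28 − 1)·117 + 1 = 3160

By the generalised pigeonhole principle, to guarantee some box contains ≥ r objects we need more than (r − 1) · k objects total. Threshold: n = (r − 1) · k + 1. With r = 28 and k = 117: n = 27 · 117 + 1 = 3159 + 1 = 3160. For n = 3159 = 27 · 117, we can put exactly 27 objects in every box, avoiding 28 in any single one — so 3160 is tight.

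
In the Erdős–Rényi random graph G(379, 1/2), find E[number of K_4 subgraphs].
E[# K_4] = C(379, 4) · (1/2)^C(4, 2) = 846153126 / 2^6 = 423076563/32 = 13221142.59375

For each 4-subset S of vertices (there are C(379, 4) = 846153126 such S), let X_S = 1 if S induces a K_4 (all C(4, 2) = 6 edges present). Then P(X_S = 1) = (1/2)^6 = 1/64. By linearity of expectation, E[# K_4] = C(379, 4) · (1/2)^6 = 846153126 / 64 = 423076563/32 = 13221142.59375.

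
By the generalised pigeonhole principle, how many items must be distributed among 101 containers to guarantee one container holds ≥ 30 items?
n = (30 − 1)·101 + 1 = 2930

By the generalised pigeonhole principle, to guarantee some box contains ≥ r objects we need more than (r − 1) · k objects total. Threshold: n = (r − 1) · k + 1. With r = 30 and k = 101: n = 29 · 101 + 1 = 2929 + 1 = 2930. For n = 2929 = 29 · 101, we can put exactly 29 objects in every box, avoiding 30 in any single one — so 2930 is tight.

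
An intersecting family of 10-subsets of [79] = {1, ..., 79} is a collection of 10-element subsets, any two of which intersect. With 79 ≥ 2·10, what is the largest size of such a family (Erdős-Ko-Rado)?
max |F| = C(78, 9) = 182364632450

Erdős-Ko-Rado (1961): when n ≥ 2k, max |F| = C(n−1, k−1). The bound is attained by the star {A : i ∈ A} for any fixed i ∈ [n]. Here C(79−1, 10−1) = C(78, 9) = 182364632450.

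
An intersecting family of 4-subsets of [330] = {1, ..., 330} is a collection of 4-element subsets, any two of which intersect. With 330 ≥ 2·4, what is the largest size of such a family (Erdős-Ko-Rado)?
max |F| = C(329, 3) = 5881204

Erdős-Ko-Rado (1961): when n ≥ 2k, max |F| = C(n−1, k−1). The bound is attained by the star {A : i ∈ A} for any fixed i ∈ [n]. Here C(330−1, 4−1) = C(329, 3) = 5881204.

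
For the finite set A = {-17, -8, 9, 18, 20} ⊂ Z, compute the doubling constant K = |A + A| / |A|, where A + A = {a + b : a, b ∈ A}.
K = |A + A| / |A| = 14/5

Enumerate A + A = {a + b : a, b ∈ A}. With |A| = 5, there are |A|^2 = 25 ordered sum pairs; collecting distinct values, A + A = {-34, -25, -16, -8, 1, 3, 10, 12, 18, 27, 29, 36, 38, 40}, so |A + A| = 14. Thus K = 14/5. For comparison, the minimum possible |A + A| over all 5-element sets is 2·5 − 1 = 9 (so min K = 9/5), attained only by arithmetic progressions.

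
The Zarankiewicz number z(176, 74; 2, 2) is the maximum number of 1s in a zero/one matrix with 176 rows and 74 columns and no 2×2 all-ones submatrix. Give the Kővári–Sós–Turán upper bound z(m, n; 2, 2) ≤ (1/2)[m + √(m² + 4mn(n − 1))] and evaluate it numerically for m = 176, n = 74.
z(176, 74; 2, 2) ≤ (1/2)[176 + √(176² + 4·176·74·73)] = (1/2)[176 + √3833984] = 1067.0281

Kővári–Sós–Turán: let r_1, ..., r_176 be the row sums and z = Σ r_i the total number of 1s. Each pair of columns can share at most one row with both entries 1 (else a 2×2 all-ones block appears), so Σ_i C(r_i, 2) ≤ C(74, 2) = 2701. By convexity Σ_i C(r_i, 2) ≥ 176·C(z/176, 2) = z(z − 176)/(2·176), giving z² − 176z − 176·74·73 ≤ 0 and hence z ≤ (1/2)[176 + √(30976 + 4·950752)] = (1/2)[176 + √3833984] ≈ (1/2)(176 + 1958.0562) = 1067.0281.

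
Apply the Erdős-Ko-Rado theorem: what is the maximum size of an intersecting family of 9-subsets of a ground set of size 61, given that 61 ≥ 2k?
max |F| = C(60, 8) = 2558620845

The Erdős-Ko-Rado theorem states: for n ≥ 2k, an intersecting family of k-subsets of an n-element set has size at most C(n − 1, k − 1), with equality for 'star' families {A ⊆ [n] : |A| = k, i ∈ A} (fix an element i). For n = 61, k = 9: C(60, 8) = 2558620845.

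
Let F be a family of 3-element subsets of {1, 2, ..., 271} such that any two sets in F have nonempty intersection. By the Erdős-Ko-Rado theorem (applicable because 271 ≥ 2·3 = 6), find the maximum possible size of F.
max |F| = C(270, 2) = 36315

The Erdős-Ko-Rado theorem states: for n ≥ 2k, an intersecting family of k-subsets of an n-element set has size at most C(n − 1, k − 1), with equality for 'star' families {A ⊆ [n] : |A| = k, i ∈ A} (fix an element i). For n = 271, k = 3: C(270, 2) = 36315.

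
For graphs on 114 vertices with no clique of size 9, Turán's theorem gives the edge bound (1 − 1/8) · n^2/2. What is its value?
Turán density bound = (7/8) · 114^2/2 = 22743/4 ≈ 5685.75

Turán's theorem: ex(n, K_{r+1}) is achieved by the complete r-partite Turán graph T(n, r) with parts as balanced as possible, and is at most (1 − 1/r) · n^2/2. For r = 8, n = 114: the density bound is (7/8) · 12996/2 = 22743/4 ≈ 5685.75. The integer-valued extremum is e(T(114, 8)) = 5685, which is strictly less than the density bound 22743/4 since 8 ∤ 114 (the parts of T(114, 8) cannot all be equal).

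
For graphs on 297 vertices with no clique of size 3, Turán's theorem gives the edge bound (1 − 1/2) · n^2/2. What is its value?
Turán density bound = (1/2) · 297^2/2 = 88209/4 ≈ 22052.25

Turán's theorem: ex(n, K_{r+1}) is achieved by the complete r-partite Turán graph T(n, r) with parts as balanced as possible, and is at most (1 − 1/r) · n^2/2. For r = 2, n = 297: the density bound is (1/2) · 88209/2 = 88209/4 ≈ 22052.25. The integer-valued extremum is e(T(297, 2)) = 22052, which is strictly less than the density bound 88209/4 since 2 ∤ 297 (the parts of T(297, 2) cannot all be equal).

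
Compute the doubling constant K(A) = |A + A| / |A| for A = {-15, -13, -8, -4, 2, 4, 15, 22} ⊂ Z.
K = |A + A| / |A| = 33/8

Enumerate A + A = {a + b : a, b ∈ A}. With |A| = 8, there are |A|^2 = 64 ordered sum pairs; collecting distinct values, A + A = {-30, -28, -26, -23, -21, -19, -17, -16, -13, -12, -11, -9, -8, -6, -4, -2, 0, 2, 4, 6, 7, 8, 9, 11, 14, 17, 18, 19, 24, 26, 30, 37, 44}, so |A + A| = 33. Thus K = 33/8. For comparison, the minimum possible |A + A| over all 8-element sets is 2·8 − 1 = 15 (so min K = 15/8), attained only by arithmetic progressions.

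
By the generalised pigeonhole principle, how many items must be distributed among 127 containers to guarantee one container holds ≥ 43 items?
n = (43 − 1)·127 + 1 = 5335

By the generalised pigeonhole principle, to guarantee some box contains ≥ r objects we need more than (r − 1) · k objects total. Threshold: n = (r − 1) · k + 1. With r = 43 and k = 127: n = 42 · 127 + 1 = 5334 + 1 = 5335. For n = 5334 = 42 · 127, we can put exactly 42 objects in every box, avoiding 43 in any single one — so 5335 is tight.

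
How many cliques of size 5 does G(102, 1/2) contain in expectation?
E[# K_5] = C(102, 5) · (1/2)^C(5, 2) = 83291670 / 2^10 = 41645835/512 ≈ 81339.521484

For each 5-subset S of vertices (there are C(102, 5) = 83291670 such S), let X_S = 1 if S induces a K_5 (all C(5, 2) = 10 edges present). Then P(X_S = 1) = (1/2)^10 = 1/1024. By linearity of expectation, E[# K_5] = C(102, 5) · (1/2)^10 = 83291670 / 1024 = 41645835/512 ≈ 81339.521484.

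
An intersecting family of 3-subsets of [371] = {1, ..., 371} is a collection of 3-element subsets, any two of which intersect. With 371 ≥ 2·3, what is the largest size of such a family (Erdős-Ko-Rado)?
max |F| = C(370, 2) = 68265

The Erdős-Ko-Rado theorem states: for n ≥ 2k, an intersecting family of k-subsets of an n-element set has size at most C(n − 1, k − 1), with equality for 'star' families {A ⊆ [n] : |A| = k, i ∈ A} (fix an element i). For n = 371, k = 3: C(370, 2) = 68265.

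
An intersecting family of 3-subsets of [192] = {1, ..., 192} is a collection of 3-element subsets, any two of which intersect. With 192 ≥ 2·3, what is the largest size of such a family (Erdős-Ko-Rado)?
max |F| = C(191, 2) = 18145

Erdős-Ko-Rado (1961): when n ≥ 2k, max |F| = C(n−1, k−1). The bound is attained by the star {A : i ∈ A} for any fixed i ∈ [n]. Here C(192−1, 3−1) = C(191, 2) = 18145.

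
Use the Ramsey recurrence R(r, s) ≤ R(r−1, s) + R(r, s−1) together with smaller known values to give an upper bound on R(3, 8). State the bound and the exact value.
R(3, 8) ≤ R(2, 8) + R(3, 7) = 8 + 23 = 31; exact value R(3, 8) = 28.

The Erdős–Szekeres recurrence R(r, s) ≤ R(r−1, s) + R(r, s−1) applied to (r, s) = (3, 8) gives
  R(3, 8) ≤ R(2, 8) + R(3, 7) = 8 + 23 = 31.
(Recall R(2, k) = k and R is symmetric.) The recurrence is not tight here (it gives 31, but the exact value is R(3, 8) = 28); the tight upper bound requires a sharper argument than the simple recurrence, combined with a lower-bound construction on K_{27}.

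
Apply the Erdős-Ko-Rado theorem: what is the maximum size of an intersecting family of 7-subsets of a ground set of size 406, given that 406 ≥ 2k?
max |F| = C(405, 6) = 5905264505400

Erdős-Ko-Rado (1961): when n ≥ 2k, max |F| = C(n−1, k−1). The bound is attained by the star {A : i ∈ A} for any fixed i ∈ [n]. Here C(406−1, 7−1) = C(405, 6) = 5905264505400.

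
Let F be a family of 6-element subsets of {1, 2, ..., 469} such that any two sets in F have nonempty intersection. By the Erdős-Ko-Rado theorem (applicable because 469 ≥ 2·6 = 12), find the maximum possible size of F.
max |F| = C(468, 5) = 183121078608

The Erdős-Ko-Rado theorem states: for n ≥ 2k, an intersecting family of k-subsets of an n-element set has size at most C(n − 1, k − 1), with equality for 'star' families {A ⊆ [n] : |A| = k, i ∈ A} (fix an element i). For n = 469, k = 6: C(468, 5) = 183121078608.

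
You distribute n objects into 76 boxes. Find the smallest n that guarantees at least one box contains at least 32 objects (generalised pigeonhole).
n = (32 − 1)·76 + 1 = 2357

By the generalised pigeonhole principle, to guarantee some box contains ≥ r objects we need more than (r − 1) · k objects total. Threshold: n = (r − 1) · k + 1. With r = 32 and k = 76: n = 31 · 76 + 1 = 2356 + 1 = 2357. For n = 2356 = 31 · 76, we can put exactly 31 objects in every box, avoiding 32 in any single one — so 2357 is tight.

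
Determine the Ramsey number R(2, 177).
R(2, 177) = 177

R(2, k) = k for all k ≥ 2: in a 2-colouring of K_k, either some edge is red (a red K_2) or all edges are blue (a blue K_k). And K_{176} coloured all-blue has no blue K_177, so R(2, 177) > 176. Hence R(2, 177) = 177.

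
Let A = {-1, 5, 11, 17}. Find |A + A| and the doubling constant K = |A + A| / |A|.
K = |A + A| / |A| = 7/4

Enumerate A + A = {a + b : a, b ∈ A}. With |A| = 4, there are |A|^2 = 16 ordered sum pairs; collecting distinct values, A + A = {-2, 4, 10, 16, 22, 28, 34}, so |A + A| = 7. Thus K = 7/4. Here |A + A| = 2|A| − 1 = 7, the minimum possible — so K = 7/4 is minimal, which holds iff A is an arithmetic progression.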